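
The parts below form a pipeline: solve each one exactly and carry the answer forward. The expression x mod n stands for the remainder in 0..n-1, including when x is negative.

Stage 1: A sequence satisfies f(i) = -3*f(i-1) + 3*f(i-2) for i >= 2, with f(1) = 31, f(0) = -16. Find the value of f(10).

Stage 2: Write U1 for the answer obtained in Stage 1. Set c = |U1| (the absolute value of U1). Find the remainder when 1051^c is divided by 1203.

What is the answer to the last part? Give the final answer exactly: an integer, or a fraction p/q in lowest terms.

424

Stage 1: f(2) = -3*(31) + 3*(-16) = -141; iterating: f(2)=-141, f(3)=516, f(4)=-1971, f(5)=7461, f(6)=-28296, f(7)=107271, f(8)=-406701, f(9)=1541916, f(10)=-5845851; answer -5845851
Stage 2: U1 = -5845851; c = 5845851; squarings mod 1203: 1051^1=1051, 1051^2=247, 1051^4=859, 1051^8=442, 1051^16=478, 1051^32=1117, 1051^64=178, 1051^128=406, 1051^256=25, 1051^512=625, 1051^1024=853, 1051^2048=997, 1051^4096=331, 1051^8192=88, 1051^16384=526, 1051^32768=1189, 1051^65536=196, 1051^131072=1123, 1051^262144=385, 1051^524288=256, 1051^1048576=574, 1051^2097152=1057, 1051^4194304=865; 1051^5845851 = 1051^1 * 1051^2 * 1051^8 * 1051^16 * 1051^64 * 1051^256 * 1051^512 * 1051^4096 * 1051^8192 * 1051^65536 * 1051^524288 * 1051^1048576 * 1051^4194304 = 424 (mod 1203); answer 424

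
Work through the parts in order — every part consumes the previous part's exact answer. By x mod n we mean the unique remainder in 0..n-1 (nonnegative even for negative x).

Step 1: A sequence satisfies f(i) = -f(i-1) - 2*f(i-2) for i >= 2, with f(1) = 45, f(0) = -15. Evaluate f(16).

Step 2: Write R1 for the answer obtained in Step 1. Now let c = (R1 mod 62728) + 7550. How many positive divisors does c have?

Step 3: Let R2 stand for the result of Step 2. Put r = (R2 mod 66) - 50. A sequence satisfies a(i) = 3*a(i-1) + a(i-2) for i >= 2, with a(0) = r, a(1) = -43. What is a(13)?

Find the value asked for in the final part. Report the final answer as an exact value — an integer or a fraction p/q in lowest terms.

-82250323

Step 1: f(2) = -1*(45) - 2*(-15) = -15; iterating: f(2)=-15, f(3)=-75, f(4)=105, f(5)=45, f(6)=-255, f(7)=165, f(8)=345, f(9)=-675, f(10)=-15, f(11)=1365, f(12)=-1335, f(13)=-1395, f(14)=4065, f(15)=-1275, f(16)=-6855; answer -6855
Step 2: R1 = -6855; c = 63423; 63423 = 3^7 * 29; number of divisors = (7+1) * (1+1) = 16; answer 16
Step 3: R2 = 16; r = -34; a(2) = 3*(-43) + 1*(-34) = -163; iterating: a(2)=-163, a(3)=-532, a(4)=-1759, a(5)=-5809, a(6)=-19186, a(7)=-63367, a(8)=-209287, a(9)=-691228, a(10)=-2282971, a(11)=-7540141, a(12)=-24903394, a(13)=-82250323; answer -82250323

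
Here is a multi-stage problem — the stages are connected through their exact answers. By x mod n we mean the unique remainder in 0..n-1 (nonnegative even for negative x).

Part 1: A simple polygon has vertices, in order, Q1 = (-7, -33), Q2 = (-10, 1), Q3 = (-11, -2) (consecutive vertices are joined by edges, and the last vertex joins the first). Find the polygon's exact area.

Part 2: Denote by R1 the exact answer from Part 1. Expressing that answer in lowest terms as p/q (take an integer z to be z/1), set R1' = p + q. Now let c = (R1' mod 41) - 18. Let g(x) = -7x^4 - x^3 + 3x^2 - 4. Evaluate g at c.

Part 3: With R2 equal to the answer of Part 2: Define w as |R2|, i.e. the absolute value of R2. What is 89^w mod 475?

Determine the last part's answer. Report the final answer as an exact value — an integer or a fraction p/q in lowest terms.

216

Part 1: cross terms: (-7*1 - -10*-33)=-337, (-10*-2 - -11*1)=31, (-11*-33 - -7*-2)=349; twice the area = |43| = 43; area = 43/2; answer 43/2
Part 2: R1 = 43/2; threaded value p + q = 45; c = -14; -7*(-14)^4 - 1*(-14)^3 + 3*(-14)^2 - 4 = (-268912) + (2744) + (588) + (-4) = -265584; answer -265584
Part 3: R2 = -265584; w = 265584; squarings mod 475: 89^1=89, 89^2=321, 89^4=441, 89^8=206, 89^16=161, 89^32=271, 89^64=291, 89^128=131, 89^256=61, 89^512=396, 89^1024=66, 89^2048=81, 89^4096=386, 89^8192=321, 89^16384=441, 89^32768=206, 89^65536=161, 89^131072=271, 89^262144=291; 89^265584 = 89^16 * 89^32 * 89^64 * 89^256 * 89^1024 * 89^2048 * 89^262144 = 216 (mod 475); answer 216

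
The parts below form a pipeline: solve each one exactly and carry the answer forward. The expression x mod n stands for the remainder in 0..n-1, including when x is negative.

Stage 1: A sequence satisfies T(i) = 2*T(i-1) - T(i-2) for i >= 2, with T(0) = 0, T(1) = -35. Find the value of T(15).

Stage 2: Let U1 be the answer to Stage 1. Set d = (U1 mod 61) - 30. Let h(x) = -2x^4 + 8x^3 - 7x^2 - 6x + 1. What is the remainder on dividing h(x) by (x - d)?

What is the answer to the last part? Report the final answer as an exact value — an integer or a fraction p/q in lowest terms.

Stage 1: T(2) = 2*(-35) - 1*(0) = -70; iterating: T(2)=-70, T(3)=-105, T(4)=-140, T(5)=-175, T(6)=-210, T(7)=-245, T(8)=-280, T(9)=-315, T(10)=-350, T(11)=-385, T(12)=-420, T(13)=-455, T(14)=-490, T(15)=-525; answer -525
Stage 2: U1 = -525; d = -6; remainder = value at the root: -2*(-6)^4 + 8*(-6)^3 - 7*(-6)^2 - 6*(-6)^1 + 1 = (-2592) + (-1728) + (-252) + (36) + (1) = -4535; answer -4535

-4535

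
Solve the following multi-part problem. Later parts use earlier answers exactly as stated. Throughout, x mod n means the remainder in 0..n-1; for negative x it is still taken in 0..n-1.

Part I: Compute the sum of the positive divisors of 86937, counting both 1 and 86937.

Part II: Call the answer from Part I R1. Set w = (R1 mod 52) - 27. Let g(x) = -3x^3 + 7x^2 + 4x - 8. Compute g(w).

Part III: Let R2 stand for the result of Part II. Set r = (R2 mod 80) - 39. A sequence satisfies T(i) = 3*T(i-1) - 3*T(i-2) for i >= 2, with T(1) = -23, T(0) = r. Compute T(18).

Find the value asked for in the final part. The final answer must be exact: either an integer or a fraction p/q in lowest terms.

137781

Part I: 86937 = 3 * 28979; sigma = (1 + 3) * (1 + 28979) = 4 * 28980 = 115920; answer 115920
Part II: R1 = 115920; w = -15; -3*(-15)^3 + 7*(-15)^2 + 4*(-15)^1 - 8 = (10125) + (1575) + (-60) + (-8) = 11632; answer 11632
Part III: R2 = 11632; r = -7; T(2) = 3*(-23) - 3*(-7) = -48; iterating: T(2)=-48, T(3)=-75, T(4)=-81, T(5)=-18, T(6)=189, T(7)=621, T(8)=1296, T(9)=2025, T(10)=2187, T(11)=486, T(12)=-5103, T(13)=-16767, T(14)=-34992, T(15)=-54675, T(16)=-59049, T(17)=-13122, T(18)=137781; answer 137781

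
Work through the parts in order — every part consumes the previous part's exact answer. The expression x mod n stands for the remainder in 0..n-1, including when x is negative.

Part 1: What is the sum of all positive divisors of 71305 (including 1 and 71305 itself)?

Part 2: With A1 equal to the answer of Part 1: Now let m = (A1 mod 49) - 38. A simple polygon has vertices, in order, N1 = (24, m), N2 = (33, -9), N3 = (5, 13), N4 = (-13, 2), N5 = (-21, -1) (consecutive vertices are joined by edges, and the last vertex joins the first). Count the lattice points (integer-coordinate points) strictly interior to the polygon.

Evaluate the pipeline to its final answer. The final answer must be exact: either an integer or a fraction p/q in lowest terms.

903

Part 1: 71305 = 5 * 13 * 1097; sigma = (1 + 5) * (1 + 13) * (1 + 1097) = 6 * 14 * 1098 = 92232; answer 92232
Part 2: A1 = 92232; m = -24; cross terms: (24*-9 - 33*-24)=576, (33*13 - 5*-9)=474, (5*2 - -13*13)=179, (-13*-1 - -21*2)=55, (-21*-24 - 24*-1)=528; twice the area = |1812| = 1812; area = 906; boundary points = 3 + 2 + 1 + 1 + 1 = 8; strictly interior points = area - boundary/2 + 1 = 903; answer 903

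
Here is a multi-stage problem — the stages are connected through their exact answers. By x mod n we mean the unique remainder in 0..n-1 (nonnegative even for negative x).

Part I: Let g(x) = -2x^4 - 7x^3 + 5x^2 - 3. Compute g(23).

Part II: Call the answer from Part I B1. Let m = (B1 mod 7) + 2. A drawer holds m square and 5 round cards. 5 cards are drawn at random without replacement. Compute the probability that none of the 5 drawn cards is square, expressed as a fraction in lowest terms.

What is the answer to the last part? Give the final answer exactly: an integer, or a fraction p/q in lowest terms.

Part I: -2*(23)^4 - 7*(23)^3 + 5*(23)^2 - 3 = (-559682) + (-85169) + (2645) + (-3) = -642209; answer -642209
Part II: B1 = -642209; m = 8; total draws C(13,5) = 1287; favorable C(5,5) = 1; P = 1/1287; answer 1/1287

1/1287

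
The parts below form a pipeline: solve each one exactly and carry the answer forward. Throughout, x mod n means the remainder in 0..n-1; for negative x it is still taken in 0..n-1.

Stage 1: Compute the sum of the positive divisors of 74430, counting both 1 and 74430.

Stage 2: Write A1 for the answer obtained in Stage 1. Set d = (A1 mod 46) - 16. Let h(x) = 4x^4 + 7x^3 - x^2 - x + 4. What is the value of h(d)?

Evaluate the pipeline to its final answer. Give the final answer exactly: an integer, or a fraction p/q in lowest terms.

Stage 1: 74430 = 2 * 3^2 * 5 * 827; sigma = (1 + 2) * (1 + 3 + 9) * (1 + 5) * (1 + 827) = 3 * 13 * 6 * 828 = 193752; answer 193752
Stage 2: A1 = 193752; d = -16; 4*(-16)^4 + 7*(-16)^3 - 1*(-16)^2 - 1*(-16)^1 + 4 = (262144) + (-28672) + (-256) + (16) + (4) = 233236; answer 233236

233236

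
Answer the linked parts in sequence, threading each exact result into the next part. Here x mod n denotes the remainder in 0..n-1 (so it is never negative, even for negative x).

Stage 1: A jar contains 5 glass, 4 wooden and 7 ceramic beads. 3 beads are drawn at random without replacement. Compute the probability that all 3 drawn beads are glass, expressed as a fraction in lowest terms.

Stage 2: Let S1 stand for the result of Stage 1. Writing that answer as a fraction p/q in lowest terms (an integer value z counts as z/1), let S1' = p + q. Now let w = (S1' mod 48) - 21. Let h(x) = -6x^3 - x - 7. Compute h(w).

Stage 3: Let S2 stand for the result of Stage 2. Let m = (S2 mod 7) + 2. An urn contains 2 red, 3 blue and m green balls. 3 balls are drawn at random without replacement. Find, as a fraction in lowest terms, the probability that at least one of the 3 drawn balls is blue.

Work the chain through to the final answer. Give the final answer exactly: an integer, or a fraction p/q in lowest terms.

Stage 1: total draws C(16,3) = 560; favorable C(5,3) = 10; P = 1/56; answer 1/56
Stage 2: S1 = 1/56; threaded value p + q = 57; w = -12; -6*(-12)^3 - 1*(-12)^1 - 7 = (10368) + (12) + (-7) = 10373; answer 10373
Stage 3: S2 = 10373; m = 8; total draws C(13,3) = 286; complement C(10,3) = 120; favorable 286 - 120 = 166; P = 83/143; answer 83/143

83/143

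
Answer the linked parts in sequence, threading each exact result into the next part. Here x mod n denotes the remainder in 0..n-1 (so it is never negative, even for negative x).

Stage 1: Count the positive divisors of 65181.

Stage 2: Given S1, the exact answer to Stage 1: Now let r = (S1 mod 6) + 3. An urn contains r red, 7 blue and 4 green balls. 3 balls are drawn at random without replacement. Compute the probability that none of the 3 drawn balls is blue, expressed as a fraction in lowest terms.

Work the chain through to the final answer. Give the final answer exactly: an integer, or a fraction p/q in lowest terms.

Stage 1: 65181 = 3 * 21727; number of divisors = (1+1) * (1+1) = 4; answer 4
Stage 2: S1 = 4; r = 7; total draws C(18,3) = 816; favorable C(11,3) = 165; P = 55/272; answer 55/272

55/272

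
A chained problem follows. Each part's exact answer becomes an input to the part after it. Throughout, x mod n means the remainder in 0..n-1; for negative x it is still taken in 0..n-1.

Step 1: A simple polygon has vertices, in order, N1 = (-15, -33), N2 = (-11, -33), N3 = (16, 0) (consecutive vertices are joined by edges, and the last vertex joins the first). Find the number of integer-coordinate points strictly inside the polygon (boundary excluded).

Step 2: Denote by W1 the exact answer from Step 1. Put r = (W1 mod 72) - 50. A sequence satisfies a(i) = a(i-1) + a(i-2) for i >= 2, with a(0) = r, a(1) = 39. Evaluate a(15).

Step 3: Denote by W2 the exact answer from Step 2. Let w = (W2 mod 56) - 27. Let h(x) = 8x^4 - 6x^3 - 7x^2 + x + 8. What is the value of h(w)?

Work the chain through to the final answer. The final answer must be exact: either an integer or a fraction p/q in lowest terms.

Step 1: cross terms: (-15*-33 - -11*-33)=132, (-11*0 - 16*-33)=528, (16*-33 - -15*0)=-528; twice the area = |132| = 132; area = 66; boundary points = 4 + 3 + 1 = 8; strictly interior points = area - boundary/2 + 1 = 63; answer 63
Step 2: W1 = 63; r = 13; a(2) = 1*(39) + 1*(13) = 52; iterating: a(2)=52, a(3)=91, a(4)=143, a(5)=234, a(6)=377, a(7)=611, a(8)=988, a(9)=1599, a(10)=2587, a(11)=4186, a(12)=6773, a(13)=10959, a(14)=17732, a(15)=28691; answer 28691
Step 3: W2 = 28691; w = -8; 8*(-8)^4 - 6*(-8)^3 - 7*(-8)^2 + 1*(-8)^1 + 8 = (32768) + (3072) + (-448) + (-8) + (8) = 35392; answer 35392

35392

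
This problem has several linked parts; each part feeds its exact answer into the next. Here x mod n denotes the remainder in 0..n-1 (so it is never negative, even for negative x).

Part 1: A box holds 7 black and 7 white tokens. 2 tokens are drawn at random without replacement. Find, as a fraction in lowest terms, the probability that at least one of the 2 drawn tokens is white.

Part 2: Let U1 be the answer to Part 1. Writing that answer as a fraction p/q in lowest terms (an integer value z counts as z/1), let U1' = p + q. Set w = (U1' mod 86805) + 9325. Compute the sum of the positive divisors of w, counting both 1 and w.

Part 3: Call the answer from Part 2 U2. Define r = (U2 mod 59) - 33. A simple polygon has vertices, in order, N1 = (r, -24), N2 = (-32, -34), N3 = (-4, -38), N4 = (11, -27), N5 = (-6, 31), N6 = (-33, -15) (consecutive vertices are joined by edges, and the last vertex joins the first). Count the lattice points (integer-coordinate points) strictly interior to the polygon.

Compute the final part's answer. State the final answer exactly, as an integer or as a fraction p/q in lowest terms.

Part 1: total draws C(14,2) = 91; complement C(7,2) = 21; favorable 91 - 21 = 70; P = 10/13; answer 10/13
Part 2: U1 = 10/13; threaded value p + q = 23; w = 9348; 9348 = 2^2 * 3 * 19 * 41; sigma = (1 + 2 + 4) * (1 + 3) * (1 + 19) * (1 + 41) = 7 * 4 * 20 * 42 = 23520; answer 23520
Part 3: U2 = 23520; r = 5; cross terms: (5*-34 - -32*-24)=-938, (-32*-38 - -4*-34)=1080, (-4*-27 - 11*-38)=526, (11*31 - -6*-27)=179, (-6*-15 - -33*31)=1113, (-33*-24 - 5*-15)=867; twice the area = |2827| = 2827; area = 2827/2; boundary points = 1 + 4 + 1 + 1 + 1 + 1 = 9; strictly interior points = area - boundary/2 + 1 = 1410; answer 1410

1410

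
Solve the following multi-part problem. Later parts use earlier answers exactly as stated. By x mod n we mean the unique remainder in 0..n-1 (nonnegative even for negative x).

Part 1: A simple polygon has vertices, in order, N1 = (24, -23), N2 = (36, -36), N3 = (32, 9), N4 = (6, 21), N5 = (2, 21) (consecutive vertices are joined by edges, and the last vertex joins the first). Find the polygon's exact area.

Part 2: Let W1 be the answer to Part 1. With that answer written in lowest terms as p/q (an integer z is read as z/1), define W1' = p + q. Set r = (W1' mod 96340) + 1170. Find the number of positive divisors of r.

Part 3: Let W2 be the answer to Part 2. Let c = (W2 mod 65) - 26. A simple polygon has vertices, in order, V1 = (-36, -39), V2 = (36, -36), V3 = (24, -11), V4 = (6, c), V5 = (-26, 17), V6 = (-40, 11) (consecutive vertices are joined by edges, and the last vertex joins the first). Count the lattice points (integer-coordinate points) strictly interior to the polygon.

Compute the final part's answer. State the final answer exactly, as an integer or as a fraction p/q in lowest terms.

Part 1: cross terms: (24*-36 - 36*-23)=-36, (36*9 - 32*-36)=1476, (32*21 - 6*9)=618, (6*21 - 2*21)=84, (2*-23 - 24*21)=-550; twice the area = |1592| = 1592; area = 796; answer 796
Part 2: W1 = 796; threaded value p + q = 797; r = 1967; 1967 = 7 * 281; number of divisors = (1+1) * (1+1) = 4; answer 4
Part 3: W2 = 4; c = -22; cross terms: (-36*-36 - 36*-39)=2700, (36*-11 - 24*-36)=468, (24*-22 - 6*-11)=-462, (6*17 - -26*-22)=-470, (-26*11 - -40*17)=394, (-40*-39 - -36*11)=1956; twice the area = |4586| = 4586; area = 2293; boundary points = 3 + 1 + 1 + 1 + 2 + 2 = 10; strictly interior points = area - boundary/2 + 1 = 2289; answer 2289

2289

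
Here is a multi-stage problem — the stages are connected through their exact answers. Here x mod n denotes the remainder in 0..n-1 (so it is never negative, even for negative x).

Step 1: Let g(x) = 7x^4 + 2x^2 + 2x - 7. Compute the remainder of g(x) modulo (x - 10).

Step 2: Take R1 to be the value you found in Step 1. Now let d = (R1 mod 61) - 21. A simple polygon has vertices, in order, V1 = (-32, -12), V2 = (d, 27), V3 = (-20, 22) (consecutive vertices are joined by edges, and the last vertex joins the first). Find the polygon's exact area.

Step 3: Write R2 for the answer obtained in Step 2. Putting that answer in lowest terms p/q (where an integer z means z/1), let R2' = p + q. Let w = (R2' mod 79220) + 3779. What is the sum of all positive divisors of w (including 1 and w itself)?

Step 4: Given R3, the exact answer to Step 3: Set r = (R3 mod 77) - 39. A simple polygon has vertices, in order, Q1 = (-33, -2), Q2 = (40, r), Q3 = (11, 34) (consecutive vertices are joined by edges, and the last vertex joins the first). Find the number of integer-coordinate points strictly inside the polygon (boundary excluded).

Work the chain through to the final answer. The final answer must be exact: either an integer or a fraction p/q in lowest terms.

1664

Step 1: remainder = value at the root: 7*(10)^4 + 2*(10)^2 + 2*(10)^1 - 7 = (70000) + (200) + (20) + (-7) = 70213; answer 70213
Step 2: R1 = 70213; d = -19; cross terms: (-32*27 - -19*-12)=-1092, (-19*22 - -20*27)=122, (-20*-12 - -32*22)=944; twice the area = |-26| = 26; area = 13; answer 13
Step 3: R2 = 13; threaded value p + q = 14; w = 3793; 3793 is prime, so its only divisors are 1 and 3793; sigma = 1 + 3793 = 3794; answer 3794
Step 4: R3 = 3794; r = -18; cross terms: (-33*-18 - 40*-2)=674, (40*34 - 11*-18)=1558, (11*-2 - -33*34)=1100; twice the area = |3332| = 3332; area = 1666; boundary points = 1 + 1 + 4 = 6; strictly interior points = area - boundary/2 + 1 = 1664; answer 1664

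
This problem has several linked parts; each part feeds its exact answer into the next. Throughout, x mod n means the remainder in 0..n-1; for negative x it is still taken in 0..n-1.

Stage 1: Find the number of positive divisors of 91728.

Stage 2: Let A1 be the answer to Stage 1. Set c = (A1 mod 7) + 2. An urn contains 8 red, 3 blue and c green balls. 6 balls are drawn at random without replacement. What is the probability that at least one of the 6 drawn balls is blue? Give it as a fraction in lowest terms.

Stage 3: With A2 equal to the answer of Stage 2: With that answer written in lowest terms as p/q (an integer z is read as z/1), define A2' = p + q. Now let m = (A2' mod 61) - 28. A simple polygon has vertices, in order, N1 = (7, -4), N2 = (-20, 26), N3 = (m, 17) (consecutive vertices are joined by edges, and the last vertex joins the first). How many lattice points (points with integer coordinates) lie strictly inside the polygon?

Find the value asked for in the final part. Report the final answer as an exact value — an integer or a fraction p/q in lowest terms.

163

Stage 1: 91728 = 2^4 * 3^2 * 7^2 * 13; number of divisors = (4+1) * (2+1) * (2+1) * (1+1) = 90; answer 90
Stage 2: A1 = 90; c = 8; total draws C(19,6) = 27132; complement C(16,6) = 8008; favorable 27132 - 8008 = 19124; P = 683/969; answer 683/969
Stage 3: A2 = 683/969; threaded value p + q = 1652; m = -23; cross terms: (7*26 - -20*-4)=102, (-20*17 - -23*26)=258, (-23*-4 - 7*17)=-27; twice the area = |333| = 333; area = 333/2; boundary points = 3 + 3 + 3 = 9; strictly interior points = area - boundary/2 + 1 = 163; answer 163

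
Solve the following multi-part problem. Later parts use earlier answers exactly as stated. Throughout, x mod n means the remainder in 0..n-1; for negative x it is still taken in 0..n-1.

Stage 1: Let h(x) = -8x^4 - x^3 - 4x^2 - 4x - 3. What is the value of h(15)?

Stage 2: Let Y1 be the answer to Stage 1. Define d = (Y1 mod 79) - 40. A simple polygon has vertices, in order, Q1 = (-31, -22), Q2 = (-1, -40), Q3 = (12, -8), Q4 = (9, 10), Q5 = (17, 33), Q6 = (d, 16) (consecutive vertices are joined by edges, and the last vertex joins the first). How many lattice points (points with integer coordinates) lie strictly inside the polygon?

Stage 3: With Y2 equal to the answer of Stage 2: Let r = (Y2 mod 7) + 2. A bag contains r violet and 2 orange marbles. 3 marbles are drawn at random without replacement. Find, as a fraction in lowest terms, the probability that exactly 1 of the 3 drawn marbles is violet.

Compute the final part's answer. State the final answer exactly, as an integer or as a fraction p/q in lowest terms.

Stage 1: -8*(15)^4 - 1*(15)^3 - 4*(15)^2 - 4*(15)^1 - 3 = (-405000) + (-3375) + (-900) + (-60) + (-3) = -409338; answer -409338
Stage 2: Y1 = -409338; d = 0; cross terms: (-31*-40 - -1*-22)=1218, (-1*-8 - 12*-40)=488, (12*10 - 9*-8)=192, (9*33 - 17*10)=127, (17*16 - 0*33)=272, (0*-22 - -31*16)=496; twice the area = |2793| = 2793; area = 2793/2; boundary points = 6 + 1 + 3 + 1 + 17 + 1 = 29; strictly interior points = area - boundary/2 + 1 = 1383; answer 1383
Stage 3: Y2 = 1383; r = 6; total draws C(8,3) = 56; favorable C(6,1)*C(2,2) = 6; P = 3/28; answer 3/28

3/28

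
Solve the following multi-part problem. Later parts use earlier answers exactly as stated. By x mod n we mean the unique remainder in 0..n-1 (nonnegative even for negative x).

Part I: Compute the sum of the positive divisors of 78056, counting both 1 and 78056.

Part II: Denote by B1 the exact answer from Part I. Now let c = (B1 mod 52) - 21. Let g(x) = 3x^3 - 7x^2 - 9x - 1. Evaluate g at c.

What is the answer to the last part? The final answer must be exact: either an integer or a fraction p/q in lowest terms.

Part I: 78056 = 2^3 * 11 * 887; sigma = (1 + 2 + 4 + 8) * (1 + 11) * (1 + 887) = 15 * 12 * 888 = 159840; answer 159840
Part II: B1 = 159840; c = 23; 3*(23)^3 - 7*(23)^2 - 9*(23)^1 - 1 = (36501) + (-3703) + (-207) + (-1) = 32590; answer 32590

32590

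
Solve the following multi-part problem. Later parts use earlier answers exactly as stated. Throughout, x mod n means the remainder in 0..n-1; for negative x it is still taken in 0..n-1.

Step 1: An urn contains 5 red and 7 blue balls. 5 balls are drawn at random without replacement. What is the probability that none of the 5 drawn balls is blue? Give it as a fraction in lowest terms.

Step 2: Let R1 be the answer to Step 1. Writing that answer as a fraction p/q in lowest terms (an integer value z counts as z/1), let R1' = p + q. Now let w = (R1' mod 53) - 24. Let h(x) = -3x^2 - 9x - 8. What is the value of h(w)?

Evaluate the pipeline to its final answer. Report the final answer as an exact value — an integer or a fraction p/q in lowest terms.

-2438

Step 1: total draws C(12,5) = 792; favorable C(5,5) = 1; P = 1/792; answer 1/792
Step 2: R1 = 1/792; threaded value p + q = 793; w = 27; -3*(27)^2 - 9*(27)^1 - 8 = (-2187) + (-243) + (-8) = -2438; answer -2438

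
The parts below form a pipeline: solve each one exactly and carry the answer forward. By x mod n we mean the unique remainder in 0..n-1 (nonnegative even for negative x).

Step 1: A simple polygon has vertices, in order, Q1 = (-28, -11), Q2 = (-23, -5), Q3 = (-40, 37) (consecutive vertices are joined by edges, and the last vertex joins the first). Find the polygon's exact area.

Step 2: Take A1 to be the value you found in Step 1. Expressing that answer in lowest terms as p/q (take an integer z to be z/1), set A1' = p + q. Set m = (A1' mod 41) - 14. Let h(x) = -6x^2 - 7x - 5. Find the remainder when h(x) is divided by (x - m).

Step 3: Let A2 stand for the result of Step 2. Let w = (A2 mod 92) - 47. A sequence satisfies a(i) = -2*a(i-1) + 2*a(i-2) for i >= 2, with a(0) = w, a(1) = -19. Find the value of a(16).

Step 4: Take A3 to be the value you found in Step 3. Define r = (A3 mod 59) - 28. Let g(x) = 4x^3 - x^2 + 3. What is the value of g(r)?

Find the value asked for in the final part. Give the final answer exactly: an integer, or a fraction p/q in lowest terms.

1987

Step 1: cross terms: (-28*-5 - -23*-11)=-113, (-23*37 - -40*-5)=-1051, (-40*-11 - -28*37)=1476; twice the area = |312| = 312; area = 156; answer 156
Step 2: A1 = 156; threaded value p + q = 157; m = 20; remainder = value at the root: -6*(20)^2 - 7*(20)^1 - 5 = (-2400) + (-140) + (-5) = -2545; answer -2545
Step 3: A2 = -2545; w = -16; a(2) = -2*(-19) + 2*(-16) = 6; iterating: a(2)=6, a(3)=-50, a(4)=112, a(5)=-324, a(6)=872, a(7)=-2392, a(8)=6528, a(9)=-17840, a(10)=48736, a(11)=-133152, a(12)=363776, a(13)=-993856, a(14)=2715264, a(15)=-7418240, a(16)=20267008; answer 20267008
Step 4: A3 = 20267008; r = 8; 4*(8)^3 - 1*(8)^2 + 3 = (2048) + (-64) + (3) = 1987; answer 1987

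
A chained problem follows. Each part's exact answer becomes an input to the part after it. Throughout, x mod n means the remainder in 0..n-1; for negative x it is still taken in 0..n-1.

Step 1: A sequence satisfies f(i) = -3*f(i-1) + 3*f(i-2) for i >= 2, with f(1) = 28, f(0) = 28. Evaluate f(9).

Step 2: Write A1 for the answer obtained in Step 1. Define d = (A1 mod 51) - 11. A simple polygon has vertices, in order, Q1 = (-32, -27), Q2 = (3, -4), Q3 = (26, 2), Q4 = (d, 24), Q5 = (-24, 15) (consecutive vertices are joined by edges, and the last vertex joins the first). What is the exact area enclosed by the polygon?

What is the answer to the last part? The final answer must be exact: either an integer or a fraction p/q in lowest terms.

1525

Step 1: f(2) = -3*(28) + 3*(28) = 0; iterating: f(2)=0, f(3)=84, f(4)=-252, f(5)=1008, f(6)=-3780, f(7)=14364, f(8)=-54432, f(9)=206388; answer 206388
Step 2: A1 = 206388; d = 31; cross terms: (-32*-4 - 3*-27)=209, (3*2 - 26*-4)=110, (26*24 - 31*2)=562, (31*15 - -24*24)=1041, (-24*-27 - -32*15)=1128; twice the area = |3050| = 3050; area = 1525; answer 1525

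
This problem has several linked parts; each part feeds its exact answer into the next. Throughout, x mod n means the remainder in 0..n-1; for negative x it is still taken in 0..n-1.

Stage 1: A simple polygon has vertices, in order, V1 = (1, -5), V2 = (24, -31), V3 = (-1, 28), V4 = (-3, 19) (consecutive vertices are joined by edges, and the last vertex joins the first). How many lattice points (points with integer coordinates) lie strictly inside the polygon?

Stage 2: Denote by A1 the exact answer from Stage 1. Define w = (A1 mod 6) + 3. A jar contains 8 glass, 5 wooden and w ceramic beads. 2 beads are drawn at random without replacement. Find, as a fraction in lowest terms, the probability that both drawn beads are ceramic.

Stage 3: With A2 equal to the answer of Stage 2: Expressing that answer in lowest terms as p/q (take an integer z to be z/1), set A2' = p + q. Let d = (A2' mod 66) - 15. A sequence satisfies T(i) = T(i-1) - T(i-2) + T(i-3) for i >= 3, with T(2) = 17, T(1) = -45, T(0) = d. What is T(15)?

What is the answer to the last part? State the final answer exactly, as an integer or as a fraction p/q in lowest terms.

109

Stage 1: cross terms: (1*-31 - 24*-5)=89, (24*28 - -1*-31)=641, (-1*19 - -3*28)=65, (-3*-5 - 1*19)=-4; twice the area = |791| = 791; area = 791/2; boundary points = 1 + 1 + 1 + 4 = 7; strictly interior points = area - boundary/2 + 1 = 393; answer 393
Stage 2: A1 = 393; w = 6; total draws C(19,2) = 171; favorable C(6,2) = 15; P = 5/57; answer 5/57
Stage 3: A2 = 5/57; threaded value p + q = 62; d = 47; T(3) = 1*(17) - 1*(-45) + 1*(47) = 109; iterating: T(3)=109, T(4)=47, T(5)=-45, T(6)=17, T(7)=109, T(8)=47, T(9)=-45, T(10)=17, T(11)=109, T(12)=47, T(13)=-45, T(14)=17, T(15)=109; answer 109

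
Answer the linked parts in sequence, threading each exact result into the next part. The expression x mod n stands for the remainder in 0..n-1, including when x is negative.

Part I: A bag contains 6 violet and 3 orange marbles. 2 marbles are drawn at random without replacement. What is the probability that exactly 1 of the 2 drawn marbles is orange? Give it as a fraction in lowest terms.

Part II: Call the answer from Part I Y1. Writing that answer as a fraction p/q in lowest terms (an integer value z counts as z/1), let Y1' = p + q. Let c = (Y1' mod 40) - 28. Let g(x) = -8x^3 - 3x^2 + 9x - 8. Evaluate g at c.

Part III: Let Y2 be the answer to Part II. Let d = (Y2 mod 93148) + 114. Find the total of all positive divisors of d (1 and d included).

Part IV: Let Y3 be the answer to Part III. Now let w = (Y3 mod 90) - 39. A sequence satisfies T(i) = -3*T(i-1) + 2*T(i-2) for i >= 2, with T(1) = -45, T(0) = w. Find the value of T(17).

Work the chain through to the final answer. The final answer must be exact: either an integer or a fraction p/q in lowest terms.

-32880390597

Part I: total draws C(9,2) = 36; favorable C(3,1)*C(6,1) = 18; P = 1/2; answer 1/2
Part II: Y1 = 1/2; threaded value p + q = 3; c = -25; -8*(-25)^3 - 3*(-25)^2 + 9*(-25)^1 - 8 = (125000) + (-1875) + (-225) + (-8) = 122892; answer 122892
Part III: Y2 = 122892; d = 29858; 29858 = 2 * 14929; sigma = (1 + 2) * (1 + 14929) = 3 * 14930 = 44790; answer 44790
Part IV: Y3 = 44790; w = 21; T(2) = -3*(-45) + 2*(21) = 177; iterating: T(2)=177, T(3)=-621, T(4)=2217, T(5)=-7893, T(6)=28113, T(7)=-100125, T(8)=356601, T(9)=-1270053, T(10)=4523361, T(11)=-16110189, T(12)=57377289, T(13)=-204352245, T(14)=727811313, T(15)=-2592138429, T(16)=9232037913, T(17)=-32880390597; answer -32880390597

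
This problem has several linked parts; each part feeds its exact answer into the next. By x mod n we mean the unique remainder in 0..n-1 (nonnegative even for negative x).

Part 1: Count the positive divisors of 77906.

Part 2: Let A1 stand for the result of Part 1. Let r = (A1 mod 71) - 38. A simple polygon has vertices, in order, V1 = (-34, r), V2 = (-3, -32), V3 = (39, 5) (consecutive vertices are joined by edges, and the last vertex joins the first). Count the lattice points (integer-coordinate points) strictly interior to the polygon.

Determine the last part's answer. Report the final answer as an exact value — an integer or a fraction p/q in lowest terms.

Part 1: 77906 = 2 * 38953; number of divisors = (1+1) * (1+1) = 4; answer 4
Part 2: A1 = 4; r = -34; cross terms: (-34*-32 - -3*-34)=986, (-3*5 - 39*-32)=1233, (39*-34 - -34*5)=-1156; twice the area = |1063| = 1063; area = 1063/2; boundary points = 1 + 1 + 1 = 3; strictly interior points = area - boundary/2 + 1 = 531; answer 531

531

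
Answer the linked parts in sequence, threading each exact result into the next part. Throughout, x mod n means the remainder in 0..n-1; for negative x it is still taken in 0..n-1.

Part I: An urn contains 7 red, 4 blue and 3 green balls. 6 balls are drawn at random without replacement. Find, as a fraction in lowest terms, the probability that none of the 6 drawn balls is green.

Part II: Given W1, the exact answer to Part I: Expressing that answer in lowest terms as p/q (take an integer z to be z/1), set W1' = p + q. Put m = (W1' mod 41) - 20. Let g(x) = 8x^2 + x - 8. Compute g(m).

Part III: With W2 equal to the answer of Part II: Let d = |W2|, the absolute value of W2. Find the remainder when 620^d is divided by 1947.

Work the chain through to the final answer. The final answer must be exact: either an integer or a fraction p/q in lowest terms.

Part I: total draws C(14,6) = 3003; favorable C(11,6) = 462; P = 2/13; answer 2/13
Part II: W1 = 2/13; threaded value p + q = 15; m = -5; 8*(-5)^2 + 1*(-5)^1 - 8 = (200) + (-5) + (-8) = 187; answer 187
Part III: W2 = 187; d = 187; squarings mod 1947: 620^1=620, 620^2=841, 620^4=520, 620^8=1714, 620^16=1720, 620^32=907, 620^64=1015, 620^128=262; 620^187 = 620^1 * 620^2 * 620^8 * 620^16 * 620^32 * 620^128 = 1193 (mod 1947); answer 1193

1193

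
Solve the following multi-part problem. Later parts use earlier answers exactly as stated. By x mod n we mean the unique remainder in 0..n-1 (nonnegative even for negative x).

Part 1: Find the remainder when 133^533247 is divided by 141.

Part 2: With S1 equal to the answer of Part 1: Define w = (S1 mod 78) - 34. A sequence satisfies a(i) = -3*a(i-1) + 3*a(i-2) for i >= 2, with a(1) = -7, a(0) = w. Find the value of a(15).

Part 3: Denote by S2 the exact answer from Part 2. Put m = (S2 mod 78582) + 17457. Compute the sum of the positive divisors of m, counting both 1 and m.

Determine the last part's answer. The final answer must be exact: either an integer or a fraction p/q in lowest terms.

Part 1: squarings mod 141: 133^1=133, 133^2=64, 133^4=7, 133^8=49, 133^16=4, 133^32=16, 133^64=115, 133^128=112, 133^256=136, 133^512=25, 133^1024=61, 133^2048=55, 133^4096=64, 133^8192=7, 133^16384=49, 133^32768=4, 133^65536=16, 133^131072=115, 133^262144=112, 133^524288=136; 133^533247 = 133^1 * 133^2 * 133^4 * 133^8 * 133^16 * 133^32 * 133^64 * 133^128 * 133^512 * 133^8192 * 133^524288 = 70 (mod 141); answer 70
Part 2: S1 = 70; w = 36; a(2) = -3*(-7) + 3*(36) = 129; iterating: a(2)=129, a(3)=-408, a(4)=1611, a(5)=-6057, a(6)=23004, a(7)=-87183, a(8)=330561, a(9)=-1253232, a(10)=4751379, a(11)=-18013833, a(12)=68295636, a(13)=-258928407, a(14)=981672129, a(15)=-3721801608; answer -3721801608
Part 3: S2 = -3721801608; m = 95115; 95115 = 3 * 5 * 17 * 373; sigma = (1 + 3) * (1 + 5) * (1 + 17) * (1 + 373) = 4 * 6 * 18 * 374 = 161568; answer 161568

161568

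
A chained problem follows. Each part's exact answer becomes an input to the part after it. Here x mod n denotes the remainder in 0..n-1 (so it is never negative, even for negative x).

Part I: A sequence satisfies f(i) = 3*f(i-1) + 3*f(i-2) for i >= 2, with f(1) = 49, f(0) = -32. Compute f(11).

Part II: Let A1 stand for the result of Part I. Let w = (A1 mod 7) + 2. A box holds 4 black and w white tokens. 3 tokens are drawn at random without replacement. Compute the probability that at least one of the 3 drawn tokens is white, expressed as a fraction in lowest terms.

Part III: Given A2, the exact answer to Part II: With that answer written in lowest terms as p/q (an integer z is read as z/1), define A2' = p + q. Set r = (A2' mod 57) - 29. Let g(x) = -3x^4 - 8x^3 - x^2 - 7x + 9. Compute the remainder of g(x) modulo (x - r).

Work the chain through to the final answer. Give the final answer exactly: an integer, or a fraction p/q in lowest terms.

-416251

Part I: f(2) = 3*(49) + 3*(-32) = 51; iterating: f(2)=51, f(3)=300, f(4)=1053, f(5)=4059, f(6)=15336, f(7)=58185, f(8)=220563, f(9)=836244, f(10)=3170421, f(11)=12019995; answer 12019995
Part II: A1 = 12019995; w = 3; total draws C(7,3) = 35; complement C(4,3) = 4; favorable 35 - 4 = 31; P = 31/35; answer 31/35
Part III: A2 = 31/35; threaded value p + q = 66; r = -20; remainder = value at the root: -3*(-20)^4 - 8*(-20)^3 - 1*(-20)^2 - 7*(-20)^1 + 9 = (-480000) + (64000) + (-400) + (140) + (9) = -416251; answer -416251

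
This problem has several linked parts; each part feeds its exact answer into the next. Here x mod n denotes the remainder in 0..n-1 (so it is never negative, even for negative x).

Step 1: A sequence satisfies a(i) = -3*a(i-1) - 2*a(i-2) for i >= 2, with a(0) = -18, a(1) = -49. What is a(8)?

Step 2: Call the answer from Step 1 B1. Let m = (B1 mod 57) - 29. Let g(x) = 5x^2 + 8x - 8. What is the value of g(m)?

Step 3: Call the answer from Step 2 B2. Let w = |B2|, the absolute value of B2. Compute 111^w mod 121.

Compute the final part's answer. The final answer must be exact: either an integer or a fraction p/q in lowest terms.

1

Step 1: a(2) = -3*(-49) - 2*(-18) = 183; iterating: a(2)=183, a(3)=-451, a(4)=987, a(5)=-2059, a(6)=4203, a(7)=-8491, a(8)=17067; answer 17067
Step 2: B1 = 17067; m = -5; 5*(-5)^2 + 8*(-5)^1 - 8 = (125) + (-40) + (-8) = 77; answer 77
Step 3: B2 = 77; w = 77; squarings mod 121: 111^1=111, 111^2=100, 111^4=78, 111^8=34, 111^16=67, 111^32=12, 111^64=23; 111^77 = 111^1 * 111^4 * 111^8 * 111^64 = 1 (mod 121); answer 1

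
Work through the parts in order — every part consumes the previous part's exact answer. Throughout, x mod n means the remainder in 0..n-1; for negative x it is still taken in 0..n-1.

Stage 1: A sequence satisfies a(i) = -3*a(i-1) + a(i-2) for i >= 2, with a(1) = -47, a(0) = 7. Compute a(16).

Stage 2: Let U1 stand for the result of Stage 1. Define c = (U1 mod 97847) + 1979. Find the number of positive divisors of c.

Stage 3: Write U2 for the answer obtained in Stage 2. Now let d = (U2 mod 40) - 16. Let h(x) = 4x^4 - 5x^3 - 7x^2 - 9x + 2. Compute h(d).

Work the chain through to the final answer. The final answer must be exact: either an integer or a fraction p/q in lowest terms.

73190

Stage 1: a(2) = -3*(-47) + 1*(7) = 148; iterating: a(2)=148, a(3)=-491, a(4)=1621, a(5)=-5354, a(6)=17683, a(7)=-58403, a(8)=192892, a(9)=-637079, a(10)=2104129, a(11)=-6949466, a(12)=22952527, a(13)=-75807047, a(14)=250373668, a(15)=-826928051, a(16)=2731157821; answer 2731157821
Stage 2: U1 = 2731157821; c = 54336; 54336 = 2^6 * 3 * 283; number of divisors = (6+1) * (1+1) * (1+1) = 28; answer 28
Stage 3: U2 = 28; d = 12; 4*(12)^4 - 5*(12)^3 - 7*(12)^2 - 9*(12)^1 + 2 = (82944) + (-8640) + (-1008) + (-108) + (2) = 73190; answer 73190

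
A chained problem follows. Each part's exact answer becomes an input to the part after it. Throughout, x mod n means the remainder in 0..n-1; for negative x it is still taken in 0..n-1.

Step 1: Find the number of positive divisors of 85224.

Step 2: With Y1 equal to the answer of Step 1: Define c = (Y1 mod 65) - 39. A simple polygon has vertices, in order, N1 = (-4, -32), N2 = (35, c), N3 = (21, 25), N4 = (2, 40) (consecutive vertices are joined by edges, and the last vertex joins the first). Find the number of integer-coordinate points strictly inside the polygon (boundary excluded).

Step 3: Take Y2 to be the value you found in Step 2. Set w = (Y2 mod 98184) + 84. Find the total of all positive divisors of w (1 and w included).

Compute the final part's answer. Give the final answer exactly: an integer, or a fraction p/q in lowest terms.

Step 1: 85224 = 2^3 * 3 * 53 * 67; number of divisors = (3+1) * (1+1) * (1+1) * (1+1) = 32; answer 32
Step 2: Y1 = 32; c = -7; cross terms: (-4*-7 - 35*-32)=1148, (35*25 - 21*-7)=1022, (21*40 - 2*25)=790, (2*-32 - -4*40)=96; twice the area = |3056| = 3056; area = 1528; boundary points = 1 + 2 + 1 + 6 = 10; strictly interior points = area - boundary/2 + 1 = 1524; answer 1524
Step 3: Y2 = 1524; w = 1608; 1608 = 2^3 * 3 * 67; sigma = (1 + 2 + 4 + 8) * (1 + 3) * (1 + 67) = 15 * 4 * 68 = 4080; answer 4080

4080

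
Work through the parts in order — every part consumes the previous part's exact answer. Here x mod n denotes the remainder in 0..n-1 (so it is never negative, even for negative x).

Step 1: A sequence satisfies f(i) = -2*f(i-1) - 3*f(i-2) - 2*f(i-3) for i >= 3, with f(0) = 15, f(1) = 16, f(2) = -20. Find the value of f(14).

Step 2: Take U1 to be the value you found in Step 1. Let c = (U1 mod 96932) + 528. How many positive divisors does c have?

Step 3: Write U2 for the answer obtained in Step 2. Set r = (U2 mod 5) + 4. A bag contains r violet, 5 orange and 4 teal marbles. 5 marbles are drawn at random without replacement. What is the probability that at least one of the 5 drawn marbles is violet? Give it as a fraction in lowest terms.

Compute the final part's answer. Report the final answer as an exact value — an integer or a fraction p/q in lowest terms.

129/143

Step 1: f(3) = -2*(-20) - 3*(16) - 2*(15) = -38; iterating: f(3)=-38, f(4)=104, f(5)=-54, f(6)=-128, f(7)=210, f(8)=72, f(9)=-518, f(10)=400, f(11)=610, f(12)=-1384, f(13)=138, f(14)=2656; answer 2656
Step 2: U1 = 2656; c = 3184; 3184 = 2^4 * 199; number of divisors = (4+1) * (1+1) = 10; answer 10
Step 3: U2 = 10; r = 4; total draws C(13,5) = 1287; complement C(9,5) = 126; favorable 1287 - 126 = 1161; P = 129/143; answer 129/143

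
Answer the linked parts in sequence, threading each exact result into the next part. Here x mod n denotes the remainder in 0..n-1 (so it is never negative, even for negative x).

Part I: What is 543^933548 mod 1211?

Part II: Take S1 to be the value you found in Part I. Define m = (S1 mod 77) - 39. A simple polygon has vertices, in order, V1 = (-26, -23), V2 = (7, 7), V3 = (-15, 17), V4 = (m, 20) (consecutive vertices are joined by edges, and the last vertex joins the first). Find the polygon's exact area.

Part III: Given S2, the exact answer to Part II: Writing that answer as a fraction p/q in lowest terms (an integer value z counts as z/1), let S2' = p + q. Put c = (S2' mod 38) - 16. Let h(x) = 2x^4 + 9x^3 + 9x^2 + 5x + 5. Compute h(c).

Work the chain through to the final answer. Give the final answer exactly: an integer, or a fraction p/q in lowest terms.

Part I: squarings mod 1211: 543^1=543, 543^2=576, 543^4=1173, 543^8=233, 543^16=1005, 543^32=51, 543^64=179, 543^128=555, 543^256=431, 543^512=478, 543^1024=816, 543^2048=1017, 543^4096=95, 543^8192=548, 543^16384=1187, 543^32768=576, 543^65536=1173, 543^131072=233, 543^262144=1005, 543^524288=51; 543^933548 = 543^4 * 543^8 * 543^32 * 543^128 * 543^512 * 543^1024 * 543^2048 * 543^4096 * 543^8192 * 543^131072 * 543^262144 * 543^524288 = 541 (mod 1211); answer 541
Part II: S1 = 541; m = -37; cross terms: (-26*7 - 7*-23)=-21, (7*17 - -15*7)=224, (-15*20 - -37*17)=329, (-37*-23 - -26*20)=1371; twice the area = |1903| = 1903; area = 1903/2; answer 1903/2
Part III: S2 = 1903/2; threaded value p + q = 1905; c = -11; 2*(-11)^4 + 9*(-11)^3 + 9*(-11)^2 + 5*(-11)^1 + 5 = (29282) + (-11979) + (1089) + (-55) + (5) = 18342; answer 18342

18342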